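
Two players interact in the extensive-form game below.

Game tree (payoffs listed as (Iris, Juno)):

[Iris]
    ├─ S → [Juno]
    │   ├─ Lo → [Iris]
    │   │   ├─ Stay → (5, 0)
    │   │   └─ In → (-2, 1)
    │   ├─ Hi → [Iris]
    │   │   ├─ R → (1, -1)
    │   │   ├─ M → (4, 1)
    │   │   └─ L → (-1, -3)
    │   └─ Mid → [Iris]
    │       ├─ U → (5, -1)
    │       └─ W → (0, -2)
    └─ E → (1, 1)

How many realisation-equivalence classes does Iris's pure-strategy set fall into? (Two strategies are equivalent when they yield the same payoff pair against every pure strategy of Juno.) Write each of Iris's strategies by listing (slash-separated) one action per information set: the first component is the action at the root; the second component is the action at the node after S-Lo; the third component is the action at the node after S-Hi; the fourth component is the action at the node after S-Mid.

13

Iris has 24 pure strategies: S/Stay/R/U, S/Stay/R/W, S/Stay/M/U, S/Stay/M/W, S/Stay/L/U, S/Stay/L/W, S/In/R/U, S/In/R/W, S/In/M/U, S/In/M/W, S/In/L/U, S/In/L/W, E/Stay/R/U, E/Stay/R/W, E/Stay/M/U, E/Stay/M/W, E/Stay/L/U, E/Stay/L/W, E/In/R/U, E/In/R/W, E/In/M/U, E/In/M/W, E/In/L/U, E/In/L/W. Columns: Lo, Hi, Mid.
{S/Stay/R/U} → row (5,0) (1,-1) (5,-1)
{S/Stay/R/W} → row (5,0) (1,-1) (0,-2)
{S/Stay/M/U} → row (5,0) (4,1) (5,-1)
{S/Stay/M/W} → row (5,0) (4,1) (0,-2)
{S/Stay/L/U} → row (5,0) (-1,-3) (5,-1)
{S/Stay/L/W} → row (5,0) (-1,-3) (0,-2)
{S/In/R/U} → row (-2,1) (1,-1) (5,-1)
{S/In/R/W} → row (-2,1) (1,-1) (0,-2)
{S/In/M/U} → row (-2,1) (4,1) (5,-1)
{S/In/M/W} → row (-2,1) (4,1) (0,-2)
{S/In/L/U} → row (-2,1) (-1,-3) (5,-1)
{S/In/L/W} → row (-2,1) (-1,-3) (0,-2)
{E/Stay/R/U, E/Stay/R/W, E/Stay/M/U, E/Stay/M/W, E/Stay/L/U, E/Stay/L/W, E/In/R/U, E/In/R/W, E/In/M/U, E/In/M/W, E/In/L/U, E/In/L/W} → row (1,1) (1,1) (1,1)
That's 13 distinct rows out of 24 strategies.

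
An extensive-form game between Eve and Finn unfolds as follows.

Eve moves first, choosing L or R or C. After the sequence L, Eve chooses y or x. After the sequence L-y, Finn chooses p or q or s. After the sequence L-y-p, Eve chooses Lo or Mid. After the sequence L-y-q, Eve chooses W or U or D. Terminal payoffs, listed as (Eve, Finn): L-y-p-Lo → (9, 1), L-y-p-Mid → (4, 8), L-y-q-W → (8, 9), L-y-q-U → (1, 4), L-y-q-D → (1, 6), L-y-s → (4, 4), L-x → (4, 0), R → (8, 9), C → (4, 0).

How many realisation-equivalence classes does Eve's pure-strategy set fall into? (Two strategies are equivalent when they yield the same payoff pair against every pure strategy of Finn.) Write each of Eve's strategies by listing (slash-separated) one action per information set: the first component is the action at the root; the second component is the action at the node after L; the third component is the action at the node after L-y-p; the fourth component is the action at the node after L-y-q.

8

Eve has 36 pure strategies: L/y/Lo/W, L/y/Lo/U, L/y/Lo/D, L/y/Mid/W, L/y/Mid/U, L/y/Mid/D, L/x/Lo/W, L/x/Lo/U, L/x/Lo/D, L/x/Mid/W, L/x/Mid/U, L/x/Mid/D, R/y/Lo/W, R/y/Lo/U, R/y/Lo/D, R/y/Mid/W, R/y/Mid/U, R/y/Mid/D, R/x/Lo/W, R/x/Lo/U, R/x/Lo/D, R/x/Mid/W, R/x/Mid/U, R/x/Mid/D, C/y/Lo/W, C/y/Lo/U, C/y/Lo/D, C/y/Mid/W, C/y/Mid/U, C/y/Mid/D, C/x/Lo/W, C/x/Lo/U, C/x/Lo/D, C/x/Mid/W, C/x/Mid/U, C/x/Mid/D. Columns: p, q, s.
{L/y/Lo/W} → row (9,1) (8,9) (4,4)
{L/y/Lo/U} → row (9,1) (1,4) (4,4)
{L/y/Lo/D} → row (9,1) (1,6) (4,4)
{L/y/Mid/W} → row (4,8) (8,9) (4,4)
{L/y/Mid/U} → row (4,8) (1,4) (4,4)
{L/y/Mid/D} → row (4,8) (1,6) (4,4)
{L/x/Lo/W, L/x/Lo/U, L/x/Lo/D, L/x/Mid/W, L/x/Mid/U, L/x/Mid/D, C/y/Lo/W, C/y/Lo/U, C/y/Lo/D, C/y/Mid/W, C/y/Mid/U, C/y/Mid/D, C/x/Lo/W, C/x/Lo/U, C/x/Lo/D, C/x/Mid/W, C/x/Mid/U, C/x/Mid/D} → row (4,0) (4,0) (4,0)
{R/y/Lo/W, R/y/Lo/U, R/y/Lo/D, R/y/Mid/W, R/y/Mid/U, R/y/Mid/D, R/x/Lo/W, R/x/Lo/U, R/x/Lo/D, R/x/Mid/W, R/x/Mid/U, R/x/Mid/D} → row (8,9) (8,9) (8,9)
That's 8 distinct rows out of 36 strategies.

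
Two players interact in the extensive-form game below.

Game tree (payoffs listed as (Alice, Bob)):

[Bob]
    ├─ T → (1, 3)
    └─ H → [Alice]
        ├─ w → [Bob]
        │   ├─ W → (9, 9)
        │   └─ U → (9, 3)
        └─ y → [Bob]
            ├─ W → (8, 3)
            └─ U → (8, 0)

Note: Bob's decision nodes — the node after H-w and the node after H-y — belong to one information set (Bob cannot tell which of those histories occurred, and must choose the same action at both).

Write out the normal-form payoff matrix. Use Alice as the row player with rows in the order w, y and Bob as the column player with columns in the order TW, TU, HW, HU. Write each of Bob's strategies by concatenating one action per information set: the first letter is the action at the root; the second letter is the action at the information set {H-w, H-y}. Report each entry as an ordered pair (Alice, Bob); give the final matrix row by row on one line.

Row w: TW→(1,3), TU→(1,3), HW→(9,9), HU→(9,3)
Row y: TW→(1,3), TU→(1,3), HW→(8,3), HU→(8,0)

w: (1,3) (1,3) (9,9) (9,3) | y: (1,3) (1,3) (8,3) (8,0)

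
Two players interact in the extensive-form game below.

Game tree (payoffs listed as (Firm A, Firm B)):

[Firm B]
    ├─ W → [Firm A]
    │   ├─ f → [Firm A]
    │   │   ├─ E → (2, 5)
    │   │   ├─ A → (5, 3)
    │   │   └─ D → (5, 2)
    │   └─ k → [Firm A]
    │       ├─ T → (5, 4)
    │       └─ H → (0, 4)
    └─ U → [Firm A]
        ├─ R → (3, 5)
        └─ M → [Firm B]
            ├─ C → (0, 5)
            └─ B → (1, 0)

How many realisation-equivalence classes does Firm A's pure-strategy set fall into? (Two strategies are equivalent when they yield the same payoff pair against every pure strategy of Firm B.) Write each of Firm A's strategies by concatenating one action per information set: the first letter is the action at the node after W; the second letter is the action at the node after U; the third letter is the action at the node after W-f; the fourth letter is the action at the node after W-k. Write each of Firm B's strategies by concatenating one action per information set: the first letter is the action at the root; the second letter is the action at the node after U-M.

10

Firm A has 24 pure strategies: fRET, fREH, fRAT, fRAH, fRDT, fRDH, fMET, fMEH, fMAT, fMAH, fMDT, fMDH, kRET, kREH, kRAT, kRAH, kRDT, kRDH, kMET, kMEH, kMAT, kMAH, kMDT, kMDH. Columns: WC, WB, UC, UB.
{fRET, fREH} → row (2,5) (2,5) (3,5) (3,5)
{fRAT, fRAH} → row (5,3) (5,3) (3,5) (3,5)
{fRDT, fRDH} → row (5,2) (5,2) (3,5) (3,5)
{fMET, fMEH} → row (2,5) (2,5) (0,5) (1,0)
{fMAT, fMAH} → row (5,3) (5,3) (0,5) (1,0)
{fMDT, fMDH} → row (5,2) (5,2) (0,5) (1,0)
{kRET, kRAT, kRDT} → row (5,4) (5,4) (3,5) (3,5)
{kREH, kRAH, kRDH} → row (0,4) (0,4) (3,5) (3,5)
{kMET, kMAT, kMDT} → row (5,4) (5,4) (0,5) (1,0)
{kMEH, kMAH, kMDH} → row (0,4) (0,4) (0,5) (1,0)
That's 10 distinct rows out of 24 strategies.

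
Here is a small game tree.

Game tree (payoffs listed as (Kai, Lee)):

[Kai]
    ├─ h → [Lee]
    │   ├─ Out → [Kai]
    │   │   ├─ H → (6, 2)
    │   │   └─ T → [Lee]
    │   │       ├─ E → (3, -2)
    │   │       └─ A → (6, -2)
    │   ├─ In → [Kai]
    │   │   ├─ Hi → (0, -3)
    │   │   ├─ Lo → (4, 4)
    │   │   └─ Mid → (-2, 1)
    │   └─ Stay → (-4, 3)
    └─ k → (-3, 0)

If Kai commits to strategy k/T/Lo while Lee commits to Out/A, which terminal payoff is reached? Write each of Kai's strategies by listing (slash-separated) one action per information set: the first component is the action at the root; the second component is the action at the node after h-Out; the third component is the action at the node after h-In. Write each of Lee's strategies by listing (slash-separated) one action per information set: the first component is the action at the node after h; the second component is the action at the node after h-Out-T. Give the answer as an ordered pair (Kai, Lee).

Trace the play path from the root:
  Kai plays k
→ terminal payoff (-3, 0).
(Kai's choice at the node after h-Out is never reached on this path, so it doesn't affect the outcome.)

(-3, 0)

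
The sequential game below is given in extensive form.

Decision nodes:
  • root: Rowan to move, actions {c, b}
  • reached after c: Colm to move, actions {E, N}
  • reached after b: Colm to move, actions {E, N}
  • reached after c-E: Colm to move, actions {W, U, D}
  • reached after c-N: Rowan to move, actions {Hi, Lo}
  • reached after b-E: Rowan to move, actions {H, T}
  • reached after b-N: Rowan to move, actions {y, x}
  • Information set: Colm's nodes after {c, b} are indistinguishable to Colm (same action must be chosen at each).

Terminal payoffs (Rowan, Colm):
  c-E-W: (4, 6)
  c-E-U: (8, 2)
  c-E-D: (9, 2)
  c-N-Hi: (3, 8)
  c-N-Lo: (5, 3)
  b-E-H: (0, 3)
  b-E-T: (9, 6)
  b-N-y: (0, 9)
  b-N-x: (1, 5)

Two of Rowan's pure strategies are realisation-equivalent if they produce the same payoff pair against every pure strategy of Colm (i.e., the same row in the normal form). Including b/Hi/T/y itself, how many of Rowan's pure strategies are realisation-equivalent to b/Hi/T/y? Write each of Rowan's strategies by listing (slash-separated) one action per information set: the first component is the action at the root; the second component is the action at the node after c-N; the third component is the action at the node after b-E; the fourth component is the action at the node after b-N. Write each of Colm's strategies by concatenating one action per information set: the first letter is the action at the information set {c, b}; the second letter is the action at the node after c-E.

Row for b/Hi/T/y (columns EW, EU, ED, NW, NU, ND): (9,6) (9,6) (9,6) (0,9) (0,9) (0,9).
Under b/Hi/T/y, Rowan's choice at the node after c-N can never be reached regardless of what Colm does, so varying those choices leaves every outcome unchanged.
Holding the reachable choices fixed and varying the unreachable one freely already gives 2 equivalent strategies.
No other strategy reproduces this row, so those 2 are the full class: b/Hi/T/y, b/Lo/T/y.

2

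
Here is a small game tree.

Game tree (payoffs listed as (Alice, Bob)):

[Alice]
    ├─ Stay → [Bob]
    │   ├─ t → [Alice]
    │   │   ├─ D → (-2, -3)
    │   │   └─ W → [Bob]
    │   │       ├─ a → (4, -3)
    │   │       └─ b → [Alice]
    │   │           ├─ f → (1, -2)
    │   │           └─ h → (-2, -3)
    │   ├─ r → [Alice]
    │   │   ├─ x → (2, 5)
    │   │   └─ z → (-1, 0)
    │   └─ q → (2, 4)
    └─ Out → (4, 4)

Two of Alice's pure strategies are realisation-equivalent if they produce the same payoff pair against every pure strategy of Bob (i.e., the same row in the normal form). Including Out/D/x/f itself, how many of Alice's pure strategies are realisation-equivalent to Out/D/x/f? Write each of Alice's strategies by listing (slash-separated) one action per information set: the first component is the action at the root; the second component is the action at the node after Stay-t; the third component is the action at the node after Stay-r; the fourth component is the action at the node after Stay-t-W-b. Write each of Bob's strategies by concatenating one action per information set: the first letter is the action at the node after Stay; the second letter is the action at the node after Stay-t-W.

8

Row for Out/D/x/f (columns ta, tb, ra, rb, qa, qb): (4,4) (4,4) (4,4) (4,4) (4,4) (4,4).
Under Out/D/x/f, Alice's choice at the node after Stay-t and at the node after Stay-r and at the node after Stay-t-W-b can never be reached regardless of what Bob does, so varying those choices leaves every outcome unchanged.
Holding the reachable choices fixed and varying the unreachable ones freely already gives 2 × 2 × 2 = 8 equivalent strategies.
No other strategy reproduces this row, so those 8 are the full class: Out/D/x/f, Out/D/x/h, Out/D/z/f, Out/D/z/h, Out/W/x/f, Out/W/x/h, Out/W/z/f, Out/W/z/h.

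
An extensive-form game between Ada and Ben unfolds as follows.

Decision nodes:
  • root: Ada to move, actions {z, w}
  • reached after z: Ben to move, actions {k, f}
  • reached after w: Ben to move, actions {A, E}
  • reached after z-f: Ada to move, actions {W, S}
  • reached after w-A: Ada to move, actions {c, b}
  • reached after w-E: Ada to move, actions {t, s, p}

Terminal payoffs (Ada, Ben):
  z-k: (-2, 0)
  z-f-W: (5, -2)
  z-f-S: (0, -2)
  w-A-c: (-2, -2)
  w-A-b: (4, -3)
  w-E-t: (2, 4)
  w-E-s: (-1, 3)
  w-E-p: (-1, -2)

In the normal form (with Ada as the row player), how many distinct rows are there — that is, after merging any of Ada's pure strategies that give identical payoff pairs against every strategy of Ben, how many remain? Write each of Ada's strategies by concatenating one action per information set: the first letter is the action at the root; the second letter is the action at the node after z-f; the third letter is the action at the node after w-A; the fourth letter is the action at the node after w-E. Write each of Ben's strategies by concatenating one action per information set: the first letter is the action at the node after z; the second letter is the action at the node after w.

Ada has 24 pure strategies: zWct, zWcs, zWcp, zWbt, zWbs, zWbp, zSct, zScs, zScp, zSbt, zSbs, zSbp, wWct, wWcs, wWcp, wWbt, wWbs, wWbp, wSct, wScs, wScp, wSbt, wSbs, wSbp. Columns: kA, kE, fA, fE.
{zWct, zWcs, zWcp, zWbt, zWbs, zWbp} → row (-2,0) (-2,0) (5,-2) (5,-2)
{zSct, zScs, zScp, zSbt, zSbs, zSbp} → row (-2,0) (-2,0) (0,-2) (0,-2)
{wWct, wSct} → row (-2,-2) (2,4) (-2,-2) (2,4)
{wWcs, wScs} → row (-2,-2) (-1,3) (-2,-2) (-1,3)
{wWcp, wScp} → row (-2,-2) (-1,-2) (-2,-2) (-1,-2)
{wWbt, wSbt} → row (4,-3) (2,4) (4,-3) (2,4)
{wWbs, wSbs} → row (4,-3) (-1,3) (4,-3) (-1,3)
{wWbp, wSbp} → row (4,-3) (-1,-2) (4,-3) (-1,-2)
That's 8 distinct rows out of 24 strategies.

8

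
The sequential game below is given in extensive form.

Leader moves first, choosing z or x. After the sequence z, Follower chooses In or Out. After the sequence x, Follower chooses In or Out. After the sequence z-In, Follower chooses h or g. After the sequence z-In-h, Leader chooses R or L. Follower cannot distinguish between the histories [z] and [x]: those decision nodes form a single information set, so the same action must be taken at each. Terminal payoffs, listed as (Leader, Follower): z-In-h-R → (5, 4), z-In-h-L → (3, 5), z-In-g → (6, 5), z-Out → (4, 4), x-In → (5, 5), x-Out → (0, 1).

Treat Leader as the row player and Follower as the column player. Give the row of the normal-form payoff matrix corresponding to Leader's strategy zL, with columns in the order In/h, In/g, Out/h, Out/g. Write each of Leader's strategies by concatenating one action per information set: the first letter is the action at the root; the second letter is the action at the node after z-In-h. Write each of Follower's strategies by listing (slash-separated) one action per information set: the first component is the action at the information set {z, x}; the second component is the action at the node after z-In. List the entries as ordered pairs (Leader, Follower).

vs In/h: Leader plays z → Follower plays In at [z] → Follower plays h at [z-In] → Leader plays L at [z-In-h] → (3, 5)
vs In/g: Leader plays z → Follower plays In at [z] → Follower plays g at [z-In] → (6, 5)
vs Out/h: Leader plays z → Follower plays Out at [z] → (4, 4)
vs Out/g: Leader plays z → Follower plays Out at [z] → (4, 4)

(3,5) (6,5) (4,4) (4,4)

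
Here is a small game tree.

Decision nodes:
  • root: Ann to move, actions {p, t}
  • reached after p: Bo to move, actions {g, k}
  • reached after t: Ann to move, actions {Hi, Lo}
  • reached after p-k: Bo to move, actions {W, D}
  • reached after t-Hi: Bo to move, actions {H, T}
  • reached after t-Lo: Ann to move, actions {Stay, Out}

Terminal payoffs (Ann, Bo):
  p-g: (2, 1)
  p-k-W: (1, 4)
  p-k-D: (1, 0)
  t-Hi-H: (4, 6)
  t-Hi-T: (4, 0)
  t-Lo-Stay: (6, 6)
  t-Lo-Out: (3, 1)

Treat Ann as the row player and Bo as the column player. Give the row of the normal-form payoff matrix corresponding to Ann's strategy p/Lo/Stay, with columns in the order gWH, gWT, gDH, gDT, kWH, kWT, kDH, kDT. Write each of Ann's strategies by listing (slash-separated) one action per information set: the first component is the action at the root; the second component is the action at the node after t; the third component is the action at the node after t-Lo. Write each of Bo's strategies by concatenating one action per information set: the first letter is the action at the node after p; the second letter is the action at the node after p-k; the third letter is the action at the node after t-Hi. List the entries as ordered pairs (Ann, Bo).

(2,1) (2,1) (2,1) (2,1) (1,4) (1,4) (1,0) (1,0)

vs gWH: Ann plays p → Bo plays g at [p] → (2, 1)
vs gWT: Ann plays p → Bo plays g at [p] → (2, 1)
vs gDH: Ann plays p → Bo plays g at [p] → (2, 1)
vs gDT: Ann plays p → Bo plays g at [p] → (2, 1)
vs kWH: Ann plays p → Bo plays k at [p] → Bo plays W at [p-k] → (1, 4)
vs kWT: Ann plays p → Bo plays k at [p] → Bo plays W at [p-k] → (1, 4)
vs kDH: Ann plays p → Bo plays k at [p] → Bo plays D at [p-k] → (1, 0)
vs kDT: Ann plays p → Bo plays k at [p] → Bo plays D at [p-k] → (1, 0)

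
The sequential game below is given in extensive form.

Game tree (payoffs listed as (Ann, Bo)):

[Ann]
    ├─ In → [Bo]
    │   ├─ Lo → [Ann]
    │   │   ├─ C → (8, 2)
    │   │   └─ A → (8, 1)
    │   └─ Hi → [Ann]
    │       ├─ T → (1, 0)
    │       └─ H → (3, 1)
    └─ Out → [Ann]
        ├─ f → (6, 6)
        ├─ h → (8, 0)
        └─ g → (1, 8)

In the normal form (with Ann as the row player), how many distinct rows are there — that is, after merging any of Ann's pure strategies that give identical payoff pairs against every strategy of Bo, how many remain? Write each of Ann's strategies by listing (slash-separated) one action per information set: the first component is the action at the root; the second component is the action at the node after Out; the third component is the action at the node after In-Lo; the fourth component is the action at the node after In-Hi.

7

Ann has 24 pure strategies: In/f/C/T, In/f/C/H, In/f/A/T, In/f/A/H, In/h/C/T, In/h/C/H, In/h/A/T, In/h/A/H, In/g/C/T, In/g/C/H, In/g/A/T, In/g/A/H, Out/f/C/T, Out/f/C/H, Out/f/A/T, Out/f/A/H, Out/h/C/T, Out/h/C/H, Out/h/A/T, Out/h/A/H, Out/g/C/T, Out/g/C/H, Out/g/A/T, Out/g/A/H. Columns: Lo, Hi.
{In/f/C/T, In/h/C/T, In/g/C/T} → row (8,2) (1,0)
{In/f/C/H, In/h/C/H, In/g/C/H} → row (8,2) (3,1)
{In/f/A/T, In/h/A/T, In/g/A/T} → row (8,1) (1,0)
{In/f/A/H, In/h/A/H, In/g/A/H} → row (8,1) (3,1)
{Out/f/C/T, Out/f/C/H, Out/f/A/T, Out/f/A/H} → row (6,6) (6,6)
{Out/h/C/T, Out/h/C/H, Out/h/A/T, Out/h/A/H} → row (8,0) (8,0)
{Out/g/C/T, Out/g/C/H, Out/g/A/T, Out/g/A/H} → row (1,8) (1,8)
That's 7 distinct rows out of 24 strategies.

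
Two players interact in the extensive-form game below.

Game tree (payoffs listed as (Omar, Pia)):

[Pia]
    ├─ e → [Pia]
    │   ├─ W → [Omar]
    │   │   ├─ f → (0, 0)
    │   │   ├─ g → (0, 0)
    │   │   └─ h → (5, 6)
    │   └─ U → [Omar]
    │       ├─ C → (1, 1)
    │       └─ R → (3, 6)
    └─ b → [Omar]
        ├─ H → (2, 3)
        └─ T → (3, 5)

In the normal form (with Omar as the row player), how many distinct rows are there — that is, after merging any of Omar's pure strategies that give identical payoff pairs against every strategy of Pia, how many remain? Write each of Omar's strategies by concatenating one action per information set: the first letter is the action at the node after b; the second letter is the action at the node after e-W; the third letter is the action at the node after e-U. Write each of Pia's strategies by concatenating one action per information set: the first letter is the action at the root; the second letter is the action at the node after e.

8

Omar has 12 pure strategies: HfC, HfR, HgC, HgR, HhC, HhR, TfC, TfR, TgC, TgR, ThC, ThR. Columns: eW, eU, bW, bU.
{HfC, HgC} → row (0,0) (1,1) (2,3) (2,3)
{HfR, HgR} → row (0,0) (3,6) (2,3) (2,3)
{HhC} → row (5,6) (1,1) (2,3) (2,3)
{HhR} → row (5,6) (3,6) (2,3) (2,3)
{TfC, TgC} → row (0,0) (1,1) (3,5) (3,5)
{TfR, TgR} → row (0,0) (3,6) (3,5) (3,5)
{ThC} → row (5,6) (1,1) (3,5) (3,5)
{ThR} → row (5,6) (3,6) (3,5) (3,5)
That's 8 distinct rows out of 12 strategies.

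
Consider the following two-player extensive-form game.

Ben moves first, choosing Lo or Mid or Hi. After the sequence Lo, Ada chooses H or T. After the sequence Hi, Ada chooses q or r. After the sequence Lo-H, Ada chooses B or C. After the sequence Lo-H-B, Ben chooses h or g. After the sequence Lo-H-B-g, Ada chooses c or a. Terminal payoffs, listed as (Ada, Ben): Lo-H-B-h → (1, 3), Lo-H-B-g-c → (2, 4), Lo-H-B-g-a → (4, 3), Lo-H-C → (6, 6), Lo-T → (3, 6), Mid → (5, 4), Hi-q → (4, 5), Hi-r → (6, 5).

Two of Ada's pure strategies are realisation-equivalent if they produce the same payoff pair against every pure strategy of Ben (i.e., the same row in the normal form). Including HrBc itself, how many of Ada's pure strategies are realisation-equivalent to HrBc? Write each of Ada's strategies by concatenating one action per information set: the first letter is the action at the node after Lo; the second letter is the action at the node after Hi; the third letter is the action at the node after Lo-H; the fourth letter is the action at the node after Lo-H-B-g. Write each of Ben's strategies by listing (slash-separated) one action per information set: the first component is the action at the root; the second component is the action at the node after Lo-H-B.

1

Row for HrBc (columns Lo/h, Lo/g, Mid/h, Mid/g, Hi/h, Hi/g): (1,3) (2,4) (5,4) (5,4) (6,5) (6,5).
Every one of Ada's information sets is on the play path for some reply by Ben when Ada follows HrBc.
Changing the action at any of them therefore changes at least one column, so only HrBc itself gives this row.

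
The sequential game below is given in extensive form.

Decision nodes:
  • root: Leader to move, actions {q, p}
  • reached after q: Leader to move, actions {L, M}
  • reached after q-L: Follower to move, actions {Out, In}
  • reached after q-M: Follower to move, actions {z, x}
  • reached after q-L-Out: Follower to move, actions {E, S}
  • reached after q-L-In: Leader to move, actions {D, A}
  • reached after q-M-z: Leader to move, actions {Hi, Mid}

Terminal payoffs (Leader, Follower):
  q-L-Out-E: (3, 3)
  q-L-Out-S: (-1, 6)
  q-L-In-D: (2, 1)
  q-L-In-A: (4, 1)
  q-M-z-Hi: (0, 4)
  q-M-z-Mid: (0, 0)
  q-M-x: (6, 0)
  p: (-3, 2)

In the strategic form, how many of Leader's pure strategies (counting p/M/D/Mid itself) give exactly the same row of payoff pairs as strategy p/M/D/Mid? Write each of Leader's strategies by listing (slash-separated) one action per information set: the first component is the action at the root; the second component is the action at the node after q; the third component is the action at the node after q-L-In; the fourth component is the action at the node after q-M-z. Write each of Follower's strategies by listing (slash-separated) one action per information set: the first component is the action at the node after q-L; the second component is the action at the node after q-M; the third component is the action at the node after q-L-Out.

Row for p/M/D/Mid (columns Out/z/E, Out/z/S, Out/x/E, Out/x/S, In/z/E, In/z/S, In/x/E, In/x/S): (-3,2) (-3,2) (-3,2) (-3,2) (-3,2) (-3,2) (-3,2) (-3,2).
Under p/M/D/Mid, Leader's choice at the node after q and at the node after q-L-In and at the node after q-M-z can never be reached regardless of what Follower does, so varying those choices leaves every outcome unchanged.
Holding the reachable choices fixed and varying the unreachable ones freely already gives 2 × 2 × 2 = 8 equivalent strategies.
No other strategy reproduces this row, so those 8 are the full class: p/L/D/Hi, p/L/D/Mid, p/L/A/Hi, p/L/A/Mid, p/M/D/Hi, p/M/D/Mid, p/M/A/Hi, p/M/A/Mid.

8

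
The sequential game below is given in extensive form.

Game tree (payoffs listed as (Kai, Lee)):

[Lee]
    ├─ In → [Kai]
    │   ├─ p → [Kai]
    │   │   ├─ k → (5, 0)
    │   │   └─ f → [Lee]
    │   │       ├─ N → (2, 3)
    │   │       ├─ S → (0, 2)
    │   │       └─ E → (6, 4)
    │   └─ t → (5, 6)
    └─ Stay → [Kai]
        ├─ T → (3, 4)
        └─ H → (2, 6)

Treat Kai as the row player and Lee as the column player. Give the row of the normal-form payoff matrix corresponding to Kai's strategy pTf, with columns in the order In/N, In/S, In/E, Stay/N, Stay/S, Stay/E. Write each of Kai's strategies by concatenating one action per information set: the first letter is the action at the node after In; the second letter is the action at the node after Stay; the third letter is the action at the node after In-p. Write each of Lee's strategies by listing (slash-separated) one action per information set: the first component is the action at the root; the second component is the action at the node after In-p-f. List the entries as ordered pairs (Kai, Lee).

vs In/N: Lee plays In → Kai plays p at [In] → Kai plays f at [In-p] → Lee plays N at [In-p-f] → (2, 3)
vs In/S: Lee plays In → Kai plays p at [In] → Kai plays f at [In-p] → Lee plays S at [In-p-f] → (0, 2)
vs In/E: Lee plays In → Kai plays p at [In] → Kai plays f at [In-p] → Lee plays E at [In-p-f] → (6, 4)
vs Stay/N: Lee plays Stay → Kai plays T at [Stay] → (3, 4)
vs Stay/S: Lee plays Stay → Kai plays T at [Stay] → (3, 4)
vs Stay/E: Lee plays Stay → Kai plays T at [Stay] → (3, 4)

(2,3) (0,2) (6,4) (3,4) (3,4) (3,4)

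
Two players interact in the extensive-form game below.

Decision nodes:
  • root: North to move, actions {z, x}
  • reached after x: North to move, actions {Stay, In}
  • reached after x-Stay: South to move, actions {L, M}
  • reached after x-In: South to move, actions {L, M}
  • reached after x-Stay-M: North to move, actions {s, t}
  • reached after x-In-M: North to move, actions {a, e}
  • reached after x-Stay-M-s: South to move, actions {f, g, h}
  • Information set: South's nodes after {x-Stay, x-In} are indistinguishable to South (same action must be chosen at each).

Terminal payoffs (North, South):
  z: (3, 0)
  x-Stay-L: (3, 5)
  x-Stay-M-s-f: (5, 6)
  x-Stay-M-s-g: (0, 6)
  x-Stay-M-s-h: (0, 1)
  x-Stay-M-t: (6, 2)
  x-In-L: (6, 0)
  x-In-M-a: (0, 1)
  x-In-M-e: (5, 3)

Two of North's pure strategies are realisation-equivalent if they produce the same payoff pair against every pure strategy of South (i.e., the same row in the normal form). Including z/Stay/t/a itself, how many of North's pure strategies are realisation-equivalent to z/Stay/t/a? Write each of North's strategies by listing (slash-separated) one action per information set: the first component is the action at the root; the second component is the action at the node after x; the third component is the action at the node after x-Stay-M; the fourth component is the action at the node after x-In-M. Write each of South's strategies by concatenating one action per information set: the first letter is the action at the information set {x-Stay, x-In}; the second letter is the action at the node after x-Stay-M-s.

8

Row for z/Stay/t/a (columns Lf, Lg, Lh, Mf, Mg, Mh): (3,0) (3,0) (3,0) (3,0) (3,0) (3,0).
Under z/Stay/t/a, North's choice at the node after x and at the node after x-Stay-M and at the node after x-In-M can never be reached regardless of what South does, so varying those choices leaves every outcome unchanged.
Holding the reachable choices fixed and varying the unreachable ones freely already gives 2 × 2 × 2 = 8 equivalent strategies.
No other strategy reproduces this row, so those 8 are the full class: z/Stay/s/a, z/Stay/s/e, z/Stay/t/a, z/Stay/t/e, z/In/s/a, z/In/s/e, z/In/t/a, z/In/t/e.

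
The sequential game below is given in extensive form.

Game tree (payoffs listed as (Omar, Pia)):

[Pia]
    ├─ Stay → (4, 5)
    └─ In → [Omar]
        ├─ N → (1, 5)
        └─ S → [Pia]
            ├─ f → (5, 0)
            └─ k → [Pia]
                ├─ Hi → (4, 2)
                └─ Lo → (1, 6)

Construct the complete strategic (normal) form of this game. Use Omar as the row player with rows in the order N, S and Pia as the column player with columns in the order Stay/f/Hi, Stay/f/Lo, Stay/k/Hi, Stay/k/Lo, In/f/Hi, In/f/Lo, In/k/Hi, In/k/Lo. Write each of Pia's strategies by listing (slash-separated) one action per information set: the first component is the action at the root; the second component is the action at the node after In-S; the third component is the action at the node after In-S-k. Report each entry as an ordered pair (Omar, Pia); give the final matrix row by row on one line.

      Stay/f/Hi  Stay/f/Lo  Stay/k/Hi  Stay/k/Lo  In/f/Hi  In/f/Lo  In/k/Hi  In/k/Lo
   N    (4,5)    (4,5)    (4,5)    (4,5)    (1,5)    (1,5)    (1,5)    (1,5)
   S    (4,5)    (4,5)    (4,5)    (4,5)    (5,0)    (5,0)    (4,2)    (1,6)

N: (4,5) (4,5) (4,5) (4,5) (1,5) (1,5) (1,5) (1,5) | S: (4,5) (4,5) (4,5) (4,5) (5,0) (5,0) (4,2) (1,6)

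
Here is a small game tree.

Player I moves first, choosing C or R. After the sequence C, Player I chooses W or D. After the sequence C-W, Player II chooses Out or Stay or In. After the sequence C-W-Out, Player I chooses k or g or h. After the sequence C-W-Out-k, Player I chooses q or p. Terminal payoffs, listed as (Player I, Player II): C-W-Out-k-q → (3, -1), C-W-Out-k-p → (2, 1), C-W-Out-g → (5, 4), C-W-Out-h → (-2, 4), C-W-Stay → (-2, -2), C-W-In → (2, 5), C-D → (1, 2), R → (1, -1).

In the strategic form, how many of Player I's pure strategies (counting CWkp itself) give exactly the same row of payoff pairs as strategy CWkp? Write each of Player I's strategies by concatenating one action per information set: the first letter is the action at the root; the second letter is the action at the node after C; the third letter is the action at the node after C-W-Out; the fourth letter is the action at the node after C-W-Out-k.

1

Row for CWkp (columns Out, Stay, In): (2,1) (-2,-2) (2,5).
Every one of Player I's information sets is on the play path for some reply by Player II when Player I follows CWkp.
Changing the action at any of them therefore changes at least one column, so only CWkp itself gives this row.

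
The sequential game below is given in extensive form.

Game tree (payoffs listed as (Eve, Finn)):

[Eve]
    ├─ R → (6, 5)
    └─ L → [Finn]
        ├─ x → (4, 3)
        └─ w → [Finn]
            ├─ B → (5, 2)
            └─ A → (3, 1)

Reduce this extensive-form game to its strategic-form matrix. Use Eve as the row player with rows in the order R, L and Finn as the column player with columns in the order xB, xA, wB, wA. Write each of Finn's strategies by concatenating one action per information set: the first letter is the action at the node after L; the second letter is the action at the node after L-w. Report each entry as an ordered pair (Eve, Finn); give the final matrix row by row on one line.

R: (6,5) (6,5) (6,5) (6,5) | L: (4,3) (4,3) (5,2) (3,1)

           xB       xA       wB       wA
   R    (6,5)    (6,5)    (6,5)    (6,5)
   L    (4,3)    (4,3)    (5,2)    (3,1)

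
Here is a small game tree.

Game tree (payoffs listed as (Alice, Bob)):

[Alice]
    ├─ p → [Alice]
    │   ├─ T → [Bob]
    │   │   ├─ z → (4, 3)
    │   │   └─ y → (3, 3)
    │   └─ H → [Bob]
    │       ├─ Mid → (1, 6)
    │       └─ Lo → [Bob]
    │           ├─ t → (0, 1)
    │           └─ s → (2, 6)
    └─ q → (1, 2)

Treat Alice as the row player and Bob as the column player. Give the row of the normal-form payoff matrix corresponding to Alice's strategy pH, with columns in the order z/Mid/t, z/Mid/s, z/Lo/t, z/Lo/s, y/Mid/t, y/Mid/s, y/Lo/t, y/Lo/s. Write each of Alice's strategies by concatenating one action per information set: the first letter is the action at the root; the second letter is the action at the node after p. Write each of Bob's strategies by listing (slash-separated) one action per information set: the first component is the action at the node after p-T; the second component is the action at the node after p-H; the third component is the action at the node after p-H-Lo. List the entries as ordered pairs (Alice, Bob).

vs z/Mid/t: Alice plays p → Alice plays H at [p] → Bob plays Mid at [p-H] → (1, 6)
vs z/Mid/s: Alice plays p → Alice plays H at [p] → Bob plays Mid at [p-H] → (1, 6)
vs z/Lo/t: Alice plays p → Alice plays H at [p] → Bob plays Lo at [p-H] → Bob plays t at [p-H-Lo] → (0, 1)
vs z/Lo/s: Alice plays p → Alice plays H at [p] → Bob plays Lo at [p-H] → Bob plays s at [p-H-Lo] → (2, 6)
vs y/Mid/t: Alice plays p → Alice plays H at [p] → Bob plays Mid at [p-H] → (1, 6)
vs y/Mid/s: Alice plays p → Alice plays H at [p] → Bob plays Mid at [p-H] → (1, 6)
vs y/Lo/t: Alice plays p → Alice plays H at [p] → Bob plays Lo at [p-H] → Bob plays t at [p-H-Lo] → (0, 1)
vs y/Lo/s: Alice plays p → Alice plays H at [p] → Bob plays Lo at [p-H] → Bob plays s at [p-H-Lo] → (2, 6)

(1,6) (1,6) (0,1) (2,6) (1,6) (1,6) (0,1) (2,6)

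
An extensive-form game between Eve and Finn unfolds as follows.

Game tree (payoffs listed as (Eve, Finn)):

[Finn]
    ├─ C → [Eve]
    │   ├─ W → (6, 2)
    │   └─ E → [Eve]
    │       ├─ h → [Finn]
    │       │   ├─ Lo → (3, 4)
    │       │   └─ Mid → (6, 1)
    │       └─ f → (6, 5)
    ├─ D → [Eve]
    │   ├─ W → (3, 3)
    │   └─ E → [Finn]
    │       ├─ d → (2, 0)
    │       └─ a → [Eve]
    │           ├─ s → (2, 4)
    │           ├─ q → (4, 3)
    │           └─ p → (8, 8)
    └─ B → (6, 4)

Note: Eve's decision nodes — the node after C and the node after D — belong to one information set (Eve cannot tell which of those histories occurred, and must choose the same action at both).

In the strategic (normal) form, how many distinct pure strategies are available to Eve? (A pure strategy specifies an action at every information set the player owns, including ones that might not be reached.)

Eve owns the information set {C, D} with actions {W, E} — two choices.
Eve owns the node after C-E with actions {h, f} — two choices.
Eve owns the node after D-E-a with actions {s, q, p} — three choices.
A pure strategy fixes one action at each information set independently, so the count is the product 2 × 2 × 3 = 12.
(For reference, Finn has 12 pure strategies, giving a 12×12 normal-form matrix.)

12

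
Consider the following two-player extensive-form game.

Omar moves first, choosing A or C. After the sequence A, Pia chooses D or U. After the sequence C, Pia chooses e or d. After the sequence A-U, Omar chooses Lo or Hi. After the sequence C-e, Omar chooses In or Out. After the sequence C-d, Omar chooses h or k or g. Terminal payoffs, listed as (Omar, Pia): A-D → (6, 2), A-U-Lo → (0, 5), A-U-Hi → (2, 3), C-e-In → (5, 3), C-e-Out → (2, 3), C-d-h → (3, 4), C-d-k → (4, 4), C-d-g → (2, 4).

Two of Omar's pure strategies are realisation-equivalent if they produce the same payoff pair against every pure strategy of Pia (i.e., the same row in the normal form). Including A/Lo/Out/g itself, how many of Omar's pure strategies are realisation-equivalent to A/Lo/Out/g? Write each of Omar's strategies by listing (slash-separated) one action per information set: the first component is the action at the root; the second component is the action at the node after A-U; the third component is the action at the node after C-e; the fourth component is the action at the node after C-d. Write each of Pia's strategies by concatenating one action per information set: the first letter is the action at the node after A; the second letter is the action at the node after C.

Row for A/Lo/Out/g (columns De, Dd, Ue, Ud): (6,2) (6,2) (0,5) (0,5).
Under A/Lo/Out/g, Omar's choice at the node after C-e and at the node after C-d can never be reached regardless of what Pia does, so varying those choices leaves every outcome unchanged.
Holding the reachable choices fixed and varying the unreachable ones freely already gives 2 × 3 = 6 equivalent strategies.
No other strategy reproduces this row, so those 6 are the full class: A/Lo/In/h, A/Lo/In/k, A/Lo/In/g, A/Lo/Out/h, A/Lo/Out/k, A/Lo/Out/g.

6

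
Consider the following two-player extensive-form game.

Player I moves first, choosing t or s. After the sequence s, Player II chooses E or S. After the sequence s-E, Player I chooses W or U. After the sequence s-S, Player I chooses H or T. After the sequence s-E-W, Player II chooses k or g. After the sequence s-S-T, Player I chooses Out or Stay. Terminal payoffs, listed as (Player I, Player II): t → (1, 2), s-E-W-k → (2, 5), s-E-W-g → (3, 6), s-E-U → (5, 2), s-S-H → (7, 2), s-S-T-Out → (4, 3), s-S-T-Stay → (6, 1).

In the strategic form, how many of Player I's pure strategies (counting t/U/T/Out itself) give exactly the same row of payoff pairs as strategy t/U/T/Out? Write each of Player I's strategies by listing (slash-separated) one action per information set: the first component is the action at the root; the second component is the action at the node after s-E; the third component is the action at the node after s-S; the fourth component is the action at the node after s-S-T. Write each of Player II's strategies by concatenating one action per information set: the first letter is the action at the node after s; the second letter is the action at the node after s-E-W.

8

Row for t/U/T/Out (columns Ek, Eg, Sk, Sg): (1,2) (1,2) (1,2) (1,2).
Under t/U/T/Out, Player I's choice at the node after s-E and at the node after s-S and at the node after s-S-T can never be reached regardless of what Player II does, so varying those choices leaves every outcome unchanged.
Holding the reachable choices fixed and varying the unreachable ones freely already gives 2 × 2 × 2 = 8 equivalent strategies.
No other strategy reproduces this row, so those 8 are the full class: t/W/H/Out, t/W/H/Stay, t/W/T/Out, t/W/T/Stay, t/U/H/Out, t/U/H/Stay, t/U/T/Out, t/U/T/Stay.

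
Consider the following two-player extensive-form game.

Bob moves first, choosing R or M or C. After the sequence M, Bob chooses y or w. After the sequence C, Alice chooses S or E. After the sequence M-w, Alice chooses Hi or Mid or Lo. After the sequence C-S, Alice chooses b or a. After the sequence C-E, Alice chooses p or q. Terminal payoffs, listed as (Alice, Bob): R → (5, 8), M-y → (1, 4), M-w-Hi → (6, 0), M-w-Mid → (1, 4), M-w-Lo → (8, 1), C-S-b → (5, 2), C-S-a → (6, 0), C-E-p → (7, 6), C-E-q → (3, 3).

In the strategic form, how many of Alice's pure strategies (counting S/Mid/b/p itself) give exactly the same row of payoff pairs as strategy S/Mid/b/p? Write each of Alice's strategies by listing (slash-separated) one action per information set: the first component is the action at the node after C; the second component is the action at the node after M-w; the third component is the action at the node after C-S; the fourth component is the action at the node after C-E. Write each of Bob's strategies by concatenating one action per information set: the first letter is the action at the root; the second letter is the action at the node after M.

Row for S/Mid/b/p (columns Ry, Rw, My, Mw, Cy, Cw): (5,8) (5,8) (1,4) (1,4) (5,2) (5,2).
Under S/Mid/b/p, Alice's choice at the node after C-E can never be reached regardless of what Bob does, so varying those choices leaves every outcome unchanged.
Holding the reachable choices fixed and varying the unreachable one freely already gives 2 equivalent strategies.
No other strategy reproduces this row, so those 2 are the full class: S/Mid/b/p, S/Mid/b/q.

2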